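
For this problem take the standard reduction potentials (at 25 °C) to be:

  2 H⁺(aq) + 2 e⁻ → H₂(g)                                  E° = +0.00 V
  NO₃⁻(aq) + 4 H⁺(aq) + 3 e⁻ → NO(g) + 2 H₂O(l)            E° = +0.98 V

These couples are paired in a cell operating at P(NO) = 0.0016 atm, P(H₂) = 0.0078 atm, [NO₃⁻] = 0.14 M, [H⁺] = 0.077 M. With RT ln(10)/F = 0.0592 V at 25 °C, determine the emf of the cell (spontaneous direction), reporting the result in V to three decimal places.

NO₃⁻/NO is the cathode (higher E°), H⁺/H₂ the anode: E°cell = +0.98 − (+0.00) = +0.98 V, n = 6.
Overall: 2 NO₃⁻(aq) + 2 H⁺(aq) + 3 H₂(g) → 2 NO(g) + 4 H₂O(l)
Q = P(NO)^2 / ([NO₃⁻]^2·[H⁺]^2·P(H₂)^3); log Q = 4.667.
E = E° − (0.0592/n) log Q = +0.98 − (0.0592/6)(4.667) = +0.934 V.

+0.934 V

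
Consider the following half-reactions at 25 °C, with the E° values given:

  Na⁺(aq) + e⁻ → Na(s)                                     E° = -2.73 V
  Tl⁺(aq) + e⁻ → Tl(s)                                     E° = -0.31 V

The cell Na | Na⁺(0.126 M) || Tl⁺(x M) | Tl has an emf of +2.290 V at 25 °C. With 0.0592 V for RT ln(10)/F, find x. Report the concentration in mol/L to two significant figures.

Tl⁺/Tl is the cathode, Na⁺/Na the anode: E°cell = +2.42 V, n = 1.
Overall reaction: Tl⁺(aq) + Na(s) → Tl(s) + Na⁺(aq); Q = [Na⁺]^1/[Tl⁺]^1.
From E = E° − (0.0592/n) log Q: log Q = (E° − E)·n/0.0592 = (+2.42 − (+2.290))·1/0.0592 = 2.1959.
So 1·log[Tl⁺] = 1·log(0.126) − log Q = -0.8996 − (2.1959) = -3.0955; [Tl⁺] = 10^(-3.0955) ≈ 0.00080 M.

0.00080 M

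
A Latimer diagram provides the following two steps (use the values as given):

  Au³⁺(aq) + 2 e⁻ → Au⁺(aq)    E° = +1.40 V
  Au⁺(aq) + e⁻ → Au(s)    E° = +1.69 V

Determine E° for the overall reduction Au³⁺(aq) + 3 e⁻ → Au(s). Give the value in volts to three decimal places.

Adding the free-energy changes (−nFE°) of the two steps gives −n₃FE°₃ = −n₁FE°₁ − n₂FE°₂.
E°₃ = (2×+1.40 + 1×+1.69) / 3 = (+4.490) / 3 = +1.497 V.
E° values themselves are not directly additive — weighting by electron count is essential.

+1.497 V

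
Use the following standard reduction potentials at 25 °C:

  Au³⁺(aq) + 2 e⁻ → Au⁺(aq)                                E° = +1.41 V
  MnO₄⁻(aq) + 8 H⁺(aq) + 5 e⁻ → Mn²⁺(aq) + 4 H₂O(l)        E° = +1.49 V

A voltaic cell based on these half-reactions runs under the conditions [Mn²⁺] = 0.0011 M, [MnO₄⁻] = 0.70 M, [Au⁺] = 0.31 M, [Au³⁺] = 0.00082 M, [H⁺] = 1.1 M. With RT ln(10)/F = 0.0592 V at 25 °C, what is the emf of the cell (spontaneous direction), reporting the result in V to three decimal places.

+0.193 V

MnO₄⁻/Mn²⁺ is the cathode (higher E°), Au³⁺/Au⁺ the anode: E°cell = +1.49 − (+1.41) = +0.08 V, n = 10.
Overall: 2 MnO₄⁻(aq) + 16 H⁺(aq) + 5 Au⁺(aq) → 2 Mn²⁺(aq) + 8 H₂O(l) + 5 Au³⁺(aq)
Q = [Mn²⁺]^2·[Au³⁺]^5 / ([MnO₄⁻]^2·[H⁺]^16·[Au⁺]^5); log Q = -19.157.
E = E° − (0.0592/n) log Q = +0.08 − (0.0592/10)(-19.157) = +0.193 V.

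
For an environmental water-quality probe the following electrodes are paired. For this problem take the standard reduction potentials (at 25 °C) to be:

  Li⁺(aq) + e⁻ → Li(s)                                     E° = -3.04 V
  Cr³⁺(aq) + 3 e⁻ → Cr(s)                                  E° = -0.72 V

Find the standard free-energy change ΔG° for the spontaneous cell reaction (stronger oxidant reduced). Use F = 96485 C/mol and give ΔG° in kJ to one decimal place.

Cr³⁺/Cr (E° = -0.72 V) is the cathode; Li⁺/Li (E° = -3.04 V) is the anode, so E°cell = +2.32 V.
Balancing electrons gives n = 3 (lcm of 3 and 1).
ΔG° = −nFE° = −(3)(96485)(+2.32) = -671,536 J = -671.5 kJ.

-671.5 kJ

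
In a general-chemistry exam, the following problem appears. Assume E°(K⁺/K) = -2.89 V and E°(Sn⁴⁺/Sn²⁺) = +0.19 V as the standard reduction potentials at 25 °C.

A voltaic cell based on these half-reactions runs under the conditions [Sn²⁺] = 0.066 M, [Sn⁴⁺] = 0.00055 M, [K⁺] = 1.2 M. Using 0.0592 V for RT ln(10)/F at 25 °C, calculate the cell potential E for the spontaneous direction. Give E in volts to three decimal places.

Sn⁴⁺/Sn²⁺ is the cathode (higher E°), K⁺/K the anode: E°cell = +0.19 − (-2.89) = +3.08 V, n = 2.
Overall: Sn⁴⁺(aq) + 2 K(s) → Sn²⁺(aq) + 2 K⁺(aq)
Q = [Sn²⁺]·[K⁺]^2 / ([Sn⁴⁺]); log Q = 2.238.
E = E° − (0.0592/n) log Q = +3.08 − (0.0592/2)(2.238) = +3.014 V.

+3.014 V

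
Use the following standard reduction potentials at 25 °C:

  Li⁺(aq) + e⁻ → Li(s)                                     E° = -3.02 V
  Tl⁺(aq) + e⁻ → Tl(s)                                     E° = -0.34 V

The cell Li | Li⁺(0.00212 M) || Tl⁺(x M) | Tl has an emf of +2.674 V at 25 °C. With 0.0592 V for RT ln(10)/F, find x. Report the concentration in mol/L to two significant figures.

Tl⁺/Tl is the cathode, Li⁺/Li the anode: E°cell = +2.68 V, n = 1.
Overall reaction: Tl⁺(aq) + Li(s) → Tl(s) + Li⁺(aq); Q = [Li⁺]^1/[Tl⁺]^1.
From E = E° − (0.0592/n) log Q: log Q = (E° − E)·n/0.0592 = (+2.68 − (+2.674))·1/0.0592 = 0.1014.
So 1·log[Tl⁺] = 1·log(0.00212) − log Q = -2.6737 − (0.1014) = -2.7751; [Tl⁺] = 10^(-2.7751) ≈ 0.0017 M.

0.0017 M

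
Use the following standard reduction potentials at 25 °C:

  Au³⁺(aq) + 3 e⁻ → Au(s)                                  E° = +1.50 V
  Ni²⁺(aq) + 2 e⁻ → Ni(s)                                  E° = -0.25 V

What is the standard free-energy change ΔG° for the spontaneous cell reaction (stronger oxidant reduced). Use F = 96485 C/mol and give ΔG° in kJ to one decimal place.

-1013.1 kJ

Au³⁺/Au (E° = +1.50 V) is the cathode; Ni²⁺/Ni (E° = -0.25 V) is the anode, so E°cell = +1.75 V.
Balancing electrons gives n = 6 (lcm of 3 and 2).
ΔG° = −nFE° = −(6)(96485)(+1.75) = -1,013,092 J = -1013.1 kJ.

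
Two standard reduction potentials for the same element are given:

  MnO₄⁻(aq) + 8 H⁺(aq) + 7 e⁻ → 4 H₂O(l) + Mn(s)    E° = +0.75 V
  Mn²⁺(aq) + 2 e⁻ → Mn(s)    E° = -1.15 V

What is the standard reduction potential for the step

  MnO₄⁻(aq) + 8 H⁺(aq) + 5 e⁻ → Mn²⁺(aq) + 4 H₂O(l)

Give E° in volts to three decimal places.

Sequential free energies add, so n₃E°₃ = n₁E°₁ + n₂E°₂.
With n₃ = 7, and the known step contributing 2×(-1.15) V, the unknown satisfies 5·E° = 7×(+0.75) − 2×(-1.15) = +7.550.
E° = +7.550 / 5 = +1.510 V.

+1.510 V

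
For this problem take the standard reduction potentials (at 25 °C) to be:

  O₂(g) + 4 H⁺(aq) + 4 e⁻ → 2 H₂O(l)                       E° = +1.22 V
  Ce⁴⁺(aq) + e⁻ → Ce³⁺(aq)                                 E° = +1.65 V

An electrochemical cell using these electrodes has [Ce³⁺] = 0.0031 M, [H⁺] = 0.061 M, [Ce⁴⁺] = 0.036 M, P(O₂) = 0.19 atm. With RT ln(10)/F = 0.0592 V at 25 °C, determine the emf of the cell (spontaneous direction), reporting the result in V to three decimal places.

Ce⁴⁺/Ce³⁺ is the cathode (higher E°), O₂/H₂O the anode: E°cell = +1.65 − (+1.22) = +0.43 V, n = 4.
Overall: 4 Ce⁴⁺(aq) + 2 H₂O(l) → 4 Ce³⁺(aq) + O₂(g) + 4 H⁺(aq)
Q = [Ce³⁺]^4·P(O₂)·[H⁺]^4 / ([Ce⁴⁺]^4); log Q = -9.840.
E = E° − (0.0592/n) log Q = +0.43 − (0.0592/4)(-9.840) = +0.576 V.

+0.576 V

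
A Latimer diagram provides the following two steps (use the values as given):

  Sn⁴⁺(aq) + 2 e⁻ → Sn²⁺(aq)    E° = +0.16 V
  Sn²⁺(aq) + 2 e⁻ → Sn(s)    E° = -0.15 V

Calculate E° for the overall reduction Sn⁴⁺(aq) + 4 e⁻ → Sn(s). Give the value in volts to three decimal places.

+0.005 V

Standard free energies of sequential steps add: ΔG°₃ = ΔG°₁ + ΔG°₂, so n₃E°₃ = n₁E°₁ + n₂E°₂.
E°₃ = (2×+0.16 + 2×-0.15) / 4 = (+0.020) / 4 = +0.005 V.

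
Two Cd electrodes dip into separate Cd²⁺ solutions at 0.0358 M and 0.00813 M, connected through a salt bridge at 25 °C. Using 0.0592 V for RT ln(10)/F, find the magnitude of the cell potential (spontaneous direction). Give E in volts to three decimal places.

For a concentration cell E°cell = 0. The 0.0358 M side is the cathode (reduction is favoured where [Cd²⁺] is higher).
With n = 2, E = −(0.0592/2) log([Cd²⁺]ₐₙ/[Cd²⁺]꜀ₐₜ) = −(0.0592/2) log(0.00813/0.0358) = −(0.0592/2)(-0.644) = +0.019 V.

+0.019 V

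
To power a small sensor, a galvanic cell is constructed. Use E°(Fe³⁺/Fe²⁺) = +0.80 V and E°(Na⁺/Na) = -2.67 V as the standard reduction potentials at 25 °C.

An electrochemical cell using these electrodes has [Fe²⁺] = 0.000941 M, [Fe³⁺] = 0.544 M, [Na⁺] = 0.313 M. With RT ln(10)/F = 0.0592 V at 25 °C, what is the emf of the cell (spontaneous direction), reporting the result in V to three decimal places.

+3.663 V

Fe³⁺/Fe²⁺ is the cathode (higher E°), Na⁺/Na the anode: E°cell = +0.80 − (-2.67) = +3.47 V, n = 1.
Overall: Fe³⁺(aq) + Na(s) → Fe²⁺(aq) + Na⁺(aq)
Q = [Fe²⁺]·[Na⁺] / ([Fe³⁺]); log Q = -3.266.
E = E° − (0.0592/n) log Q = +3.47 − (0.0592/1)(-3.266) = +3.663 V.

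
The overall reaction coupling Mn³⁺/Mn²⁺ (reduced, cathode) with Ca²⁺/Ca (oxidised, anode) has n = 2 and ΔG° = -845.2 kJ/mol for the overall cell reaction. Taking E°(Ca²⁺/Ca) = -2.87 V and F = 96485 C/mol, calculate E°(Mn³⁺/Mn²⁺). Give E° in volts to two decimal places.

E°cell = −ΔG°/(nF) = −(-845.2×10³)/((2)(96485)) = +4.380 V.
Since Mn³⁺/Mn²⁺ is the cathode and Ca²⁺/Ca the anode, E°cell = E°(Mn³⁺/Mn²⁺) − E°(Ca²⁺/Ca).
So E°(Mn³⁺/Mn²⁺) = E°cell + E°(Ca²⁺/Ca) = +4.380 + (-2.87) = +1.51 V.

+1.51 V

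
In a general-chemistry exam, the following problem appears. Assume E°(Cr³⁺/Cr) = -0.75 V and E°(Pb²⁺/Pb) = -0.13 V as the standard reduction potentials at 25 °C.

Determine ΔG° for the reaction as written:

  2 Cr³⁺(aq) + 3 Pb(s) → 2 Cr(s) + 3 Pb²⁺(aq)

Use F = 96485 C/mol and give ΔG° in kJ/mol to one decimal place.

As written, Cr³⁺/Cr is reduced (cathode) and Pb²⁺/Pb is oxidised (anode), so E°cell = (-0.75) − (-0.13) = -0.62 V.
Balancing electrons gives n = 6.
ΔG° = −nFE° = −(6)(96485)(-0.62) = 358,924 J = +358.9 kJ/mol.

+358.9 kJ/mol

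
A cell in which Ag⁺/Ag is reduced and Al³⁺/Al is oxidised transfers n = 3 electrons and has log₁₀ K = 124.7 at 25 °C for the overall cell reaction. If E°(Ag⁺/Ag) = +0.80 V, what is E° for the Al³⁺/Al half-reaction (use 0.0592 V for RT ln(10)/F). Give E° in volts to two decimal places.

E°cell = (0.0592/n)·log K = (0.0592/3)(124.7) = +2.461 V.
Since Ag⁺/Ag is the cathode and Al³⁺/Al the anode, E°cell = E°(Ag⁺/Ag) − E°(Al³⁺/Al).
So E°(Al³⁺/Al) = E°(Ag⁺/Ag) − E°cell = (+0.80) − (+2.461) = -1.66 V.

-1.66 V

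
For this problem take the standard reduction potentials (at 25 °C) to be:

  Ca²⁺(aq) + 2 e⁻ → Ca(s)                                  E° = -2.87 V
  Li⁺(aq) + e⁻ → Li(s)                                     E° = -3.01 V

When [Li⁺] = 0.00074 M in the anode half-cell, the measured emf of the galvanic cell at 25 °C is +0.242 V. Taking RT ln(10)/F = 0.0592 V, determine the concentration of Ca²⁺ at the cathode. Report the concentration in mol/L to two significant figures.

0.0015 M

Ca²⁺/Ca is the cathode, Li⁺/Li the anode: E°cell = +0.14 V, n = 2.
Overall reaction: Ca²⁺(aq) + 2 Li(s) → Ca(s) + 2 Li⁺(aq); Q = [Li⁺]^2/[Ca²⁺]^1.
From E = E° − (0.0592/n) log Q: log Q = (E° − E)·n/0.0592 = (+0.14 − (+0.242))·2/0.0592 = -3.4459.
So 1·log[Ca²⁺] = 2·log(0.00074) − log Q = -6.2615 − (-3.4459) = -2.8156; [Ca²⁺] = 10^(-2.8156) ≈ 0.0015 M.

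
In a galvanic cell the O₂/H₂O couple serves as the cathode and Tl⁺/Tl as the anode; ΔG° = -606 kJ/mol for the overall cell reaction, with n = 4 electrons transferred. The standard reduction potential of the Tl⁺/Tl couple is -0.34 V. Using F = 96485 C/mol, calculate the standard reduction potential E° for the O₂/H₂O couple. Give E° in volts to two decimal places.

+1.23 V

E°cell = −ΔG°/(nF) = −(-606×10³)/((4)(96485)) = +1.570 V.
Since O₂/H₂O is the cathode and Tl⁺/Tl the anode, E°cell = E°(O₂/H₂O) − E°(Tl⁺/Tl).
So E°(O₂/H₂O) = E°cell + E°(Tl⁺/Tl) = +1.570 + (-0.34) = +1.23 V.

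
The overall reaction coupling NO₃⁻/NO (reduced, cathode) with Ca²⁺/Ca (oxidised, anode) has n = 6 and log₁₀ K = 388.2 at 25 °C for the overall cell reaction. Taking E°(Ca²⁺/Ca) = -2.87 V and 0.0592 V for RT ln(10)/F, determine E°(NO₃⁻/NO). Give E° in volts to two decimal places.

E°cell = (0.0592/n)·log K = (0.0592/6)(388.2) = +3.830 V.
Since NO₃⁻/NO is the cathode and Ca²⁺/Ca the anode, E°cell = E°(NO₃⁻/NO) − E°(Ca²⁺/Ca).
So E°(NO₃⁻/NO) = E°cell + E°(Ca²⁺/Ca) = +3.830 + (-2.87) = +0.96 V.

+0.96 V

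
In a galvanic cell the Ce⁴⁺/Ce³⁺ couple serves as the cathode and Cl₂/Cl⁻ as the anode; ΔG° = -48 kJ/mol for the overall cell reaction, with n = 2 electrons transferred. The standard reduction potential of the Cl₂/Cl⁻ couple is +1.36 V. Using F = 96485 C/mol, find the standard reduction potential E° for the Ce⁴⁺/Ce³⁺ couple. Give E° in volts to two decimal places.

+1.61 V

E°cell = −ΔG°/(nF) = −(-48×10³)/((2)(96485)) = +0.249 V.
Since Ce⁴⁺/Ce³⁺ is the cathode and Cl₂/Cl⁻ the anode, E°cell = E°(Ce⁴⁺/Ce³⁺) − E°(Cl₂/Cl⁻).
So E°(Ce⁴⁺/Ce³⁺) = E°cell + E°(Cl₂/Cl⁻) = +0.249 + (+1.36) = +1.61 V.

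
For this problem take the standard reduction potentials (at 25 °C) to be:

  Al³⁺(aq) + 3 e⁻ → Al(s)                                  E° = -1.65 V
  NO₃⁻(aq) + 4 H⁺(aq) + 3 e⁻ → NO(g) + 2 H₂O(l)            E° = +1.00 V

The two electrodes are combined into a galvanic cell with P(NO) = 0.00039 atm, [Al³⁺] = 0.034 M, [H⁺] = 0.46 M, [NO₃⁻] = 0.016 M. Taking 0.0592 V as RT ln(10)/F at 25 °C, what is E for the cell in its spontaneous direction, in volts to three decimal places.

NO₃⁻/NO is the cathode (higher E°), Al³⁺/Al the anode: E°cell = +1.00 − (-1.65) = +2.65 V, n = 3.
Overall: NO₃⁻(aq) + 4 H⁺(aq) + Al(s) → NO(g) + 2 H₂O(l) + Al³⁺(aq)
Q = P(NO)·[Al³⁺] / ([NO₃⁻]·[H⁺]^4); log Q = -1.733.
E = E° − (0.0592/n) log Q = +2.65 − (0.0592/3)(-1.733) = +2.684 V.

+2.684 V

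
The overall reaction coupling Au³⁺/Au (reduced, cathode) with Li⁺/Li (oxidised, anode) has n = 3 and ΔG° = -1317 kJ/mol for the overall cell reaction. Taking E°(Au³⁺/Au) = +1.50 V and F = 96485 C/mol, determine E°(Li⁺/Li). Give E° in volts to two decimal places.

-3.05 V

E°cell = −ΔG°/(nF) = −(-1317×10³)/((3)(96485)) = +4.550 V.
Since Au³⁺/Au is the cathode and Li⁺/Li the anode, E°cell = E°(Au³⁺/Au) − E°(Li⁺/Li).
So E°(Li⁺/Li) = E°(Au³⁺/Au) − E°cell = (+1.50) − (+4.550) = -3.05 V.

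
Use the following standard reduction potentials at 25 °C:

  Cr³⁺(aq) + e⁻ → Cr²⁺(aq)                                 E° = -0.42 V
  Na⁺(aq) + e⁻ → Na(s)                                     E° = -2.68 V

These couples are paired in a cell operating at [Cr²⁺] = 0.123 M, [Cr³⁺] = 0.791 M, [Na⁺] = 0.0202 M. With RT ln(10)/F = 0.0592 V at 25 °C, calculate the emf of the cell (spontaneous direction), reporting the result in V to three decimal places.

Cr³⁺/Cr²⁺ is the cathode (higher E°), Na⁺/Na the anode: E°cell = -0.42 − (-2.68) = +2.26 V, n = 1.
Overall: Cr³⁺(aq) + Na(s) → Cr²⁺(aq) + Na⁺(aq)
Q = [Cr²⁺]·[Na⁺] / ([Cr³⁺]); log Q = -2.503.
E = E° − (0.0592/n) log Q = +2.26 − (0.0592/1)(-2.503) = +2.408 V.

+2.408 V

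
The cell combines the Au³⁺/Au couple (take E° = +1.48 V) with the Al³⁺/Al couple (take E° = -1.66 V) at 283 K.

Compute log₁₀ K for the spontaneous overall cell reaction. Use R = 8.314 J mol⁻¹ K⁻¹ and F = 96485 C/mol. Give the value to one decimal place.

Cathode: Au³⁺/Au; anode: Al³⁺/Al. E°cell = (+1.48) − (-1.66) = +3.14 V, with n = 3.
ΔG° = −nFE° = −RT ln K, so ln K = nFE°/(RT) = (3)(96485)(+3.14) / ((8.314)(283)) = 386.291.
log₁₀ K = 386.291 / ln 10 = 167.8.

167.8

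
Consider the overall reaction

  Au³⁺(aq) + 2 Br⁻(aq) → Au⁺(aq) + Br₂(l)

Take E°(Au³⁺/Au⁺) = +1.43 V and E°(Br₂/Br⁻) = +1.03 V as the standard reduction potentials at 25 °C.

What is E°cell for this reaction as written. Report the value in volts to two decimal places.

+0.40 V

The Au³⁺/Au⁺ couple has the higher reduction potential, so it is the cathode; Br₂/Br⁻ is oxidised at the anode.
E°cell = E°(cathode) − E°(anode) = (+1.43) − (+1.03) = +0.40 V.
Since E°cell > 0, the reaction is spontaneous under standard conditions.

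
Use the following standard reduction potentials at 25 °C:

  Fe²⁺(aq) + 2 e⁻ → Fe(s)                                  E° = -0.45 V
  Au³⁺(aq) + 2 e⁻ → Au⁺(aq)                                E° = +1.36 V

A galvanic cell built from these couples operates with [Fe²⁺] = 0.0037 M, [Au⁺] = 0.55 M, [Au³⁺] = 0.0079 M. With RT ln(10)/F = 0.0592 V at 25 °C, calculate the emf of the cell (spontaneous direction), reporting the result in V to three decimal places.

Au³⁺/Au⁺ is the cathode (higher E°), Fe²⁺/Fe the anode: E°cell = +1.36 − (-0.45) = +1.81 V, n = 2.
Overall: Au³⁺(aq) + Fe(s) → Au⁺(aq) + Fe²⁺(aq)
Q = [Au⁺]·[Fe²⁺] / ([Au³⁺]); log Q = -0.589.
E = E° − (0.0592/n) log Q = +1.81 − (0.0592/2)(-0.589) = +1.827 V.

+1.827 V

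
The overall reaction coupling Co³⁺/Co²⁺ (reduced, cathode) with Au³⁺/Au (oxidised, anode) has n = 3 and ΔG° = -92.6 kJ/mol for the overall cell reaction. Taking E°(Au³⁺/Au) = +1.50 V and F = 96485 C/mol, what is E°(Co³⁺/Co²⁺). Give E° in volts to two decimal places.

E°cell = −ΔG°/(nF) = −(-92.6×10³)/((3)(96485)) = +0.320 V.
Since Co³⁺/Co²⁺ is the cathode and Au³⁺/Au the anode, E°cell = E°(Co³⁺/Co²⁺) − E°(Au³⁺/Au).
So E°(Co³⁺/Co²⁺) = E°cell + E°(Au³⁺/Au) = +0.320 + (+1.50) = +1.82 V.

+1.82 V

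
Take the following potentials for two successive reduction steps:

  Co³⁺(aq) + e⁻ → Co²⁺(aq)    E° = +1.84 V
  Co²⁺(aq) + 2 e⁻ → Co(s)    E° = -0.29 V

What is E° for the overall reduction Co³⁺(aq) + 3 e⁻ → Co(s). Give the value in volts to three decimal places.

Standard free energies of sequential steps add: ΔG°₃ = ΔG°₁ + ΔG°₂, so n₃E°₃ = n₁E°₁ + n₂E°₂.
E°₃ = (1×+1.84 + 2×-0.29) / 3 = (+1.260) / 3 = +0.420 V.

+0.420 V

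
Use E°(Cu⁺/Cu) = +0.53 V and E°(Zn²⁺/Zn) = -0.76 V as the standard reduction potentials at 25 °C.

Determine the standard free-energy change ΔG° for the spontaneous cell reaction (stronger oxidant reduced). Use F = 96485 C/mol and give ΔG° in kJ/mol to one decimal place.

-248.9 kJ/mol

Cu⁺/Cu (E° = +0.53 V) is the cathode; Zn²⁺/Zn (E° = -0.76 V) is the anode, so E°cell = +1.29 V.
Balancing electrons gives n = 2 (lcm of 1 and 2).
ΔG° = −nFE° = −(2)(96485)(+1.29) = -248,931 J = -248.9 kJ/mol.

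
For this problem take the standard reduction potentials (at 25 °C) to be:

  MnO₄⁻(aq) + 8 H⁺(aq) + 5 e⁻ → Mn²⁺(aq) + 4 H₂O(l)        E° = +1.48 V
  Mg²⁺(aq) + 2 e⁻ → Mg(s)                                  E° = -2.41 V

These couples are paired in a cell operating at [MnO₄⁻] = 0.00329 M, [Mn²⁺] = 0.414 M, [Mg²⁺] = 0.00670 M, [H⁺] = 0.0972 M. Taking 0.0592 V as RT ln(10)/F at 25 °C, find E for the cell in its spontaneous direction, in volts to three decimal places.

MnO₄⁻/Mn²⁺ is the cathode (higher E°), Mg²⁺/Mg the anode: E°cell = +1.48 − (-2.41) = +3.89 V, n = 10.
Overall: 2 MnO₄⁻(aq) + 16 H⁺(aq) + 5 Mg(s) → 2 Mn²⁺(aq) + 8 H₂O(l) + 5 Mg²⁺(aq)
Q = [Mn²⁺]^2·[Mg²⁺]^5 / ([MnO₄⁻]^2·[H⁺]^16); log Q = 9.527.
E = E° − (0.0592/n) log Q = +3.89 − (0.0592/10)(9.527) = +3.834 V.

+3.834 V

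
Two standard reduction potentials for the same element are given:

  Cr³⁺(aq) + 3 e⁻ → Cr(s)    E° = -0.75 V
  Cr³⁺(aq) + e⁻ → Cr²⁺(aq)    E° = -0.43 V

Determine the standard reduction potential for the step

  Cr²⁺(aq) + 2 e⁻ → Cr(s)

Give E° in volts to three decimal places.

-0.910 V

Sequential free energies add, so n₃E°₃ = n₁E°₁ + n₂E°₂.
With n₃ = 3, and the known step contributing 1×(-0.43) V, the unknown satisfies 2·E° = 3×(-0.75) − 1×(-0.43) = -1.820.
E° = -1.820 / 2 = -0.910 V.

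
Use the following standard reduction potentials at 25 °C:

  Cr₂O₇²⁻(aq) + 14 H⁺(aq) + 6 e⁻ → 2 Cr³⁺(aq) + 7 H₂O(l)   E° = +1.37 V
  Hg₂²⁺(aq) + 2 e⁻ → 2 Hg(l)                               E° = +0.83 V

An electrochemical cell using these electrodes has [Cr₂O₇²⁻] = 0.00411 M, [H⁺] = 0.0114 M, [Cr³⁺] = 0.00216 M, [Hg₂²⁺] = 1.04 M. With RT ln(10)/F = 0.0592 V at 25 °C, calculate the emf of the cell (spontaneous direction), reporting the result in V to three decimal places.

+0.300 V

Cr₂O₇²⁻/Cr³⁺ is the cathode (higher E°), Hg₂²⁺/Hg the anode: E°cell = +1.37 − (+0.83) = +0.54 V, n = 6.
Overall: Cr₂O₇²⁻(aq) + 14 H⁺(aq) + 6 Hg(l) → 2 Cr³⁺(aq) + 7 H₂O(l) + 3 Hg₂²⁺(aq)
Q = [Cr³⁺]^2·[Hg₂²⁺]^3 / ([Cr₂O₇²⁻]·[H⁺]^14); log Q = 24.309.
E = E° − (0.0592/n) log Q = +0.54 − (0.0592/6)(24.309) = +0.300 V.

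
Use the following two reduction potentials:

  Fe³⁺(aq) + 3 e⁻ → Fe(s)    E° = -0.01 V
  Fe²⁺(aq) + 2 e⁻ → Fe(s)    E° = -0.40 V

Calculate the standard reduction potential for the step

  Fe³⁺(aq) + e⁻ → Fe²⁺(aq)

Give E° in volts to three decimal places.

Sequential free energies add, so n₃E°₃ = n₁E°₁ + n₂E°₂.
With n₃ = 3, and the known step contributing 2×(-0.40) V, the unknown satisfies 1·E° = 3×(-0.01) − 2×(-0.40) = +0.770.
E° = +0.770 / 1 = +0.770 V.

+0.770 V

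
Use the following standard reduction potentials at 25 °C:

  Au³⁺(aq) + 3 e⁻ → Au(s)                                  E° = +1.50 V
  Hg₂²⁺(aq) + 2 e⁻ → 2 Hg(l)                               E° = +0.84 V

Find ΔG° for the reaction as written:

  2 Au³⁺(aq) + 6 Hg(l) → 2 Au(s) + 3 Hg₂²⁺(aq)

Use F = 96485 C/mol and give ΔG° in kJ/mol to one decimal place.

-382.1 kJ/mol

As written, Au³⁺/Au is reduced (cathode) and Hg₂²⁺/Hg is oxidised (anode), so E°cell = (+1.50) − (+0.84) = +0.66 V.
Balancing electrons gives n = 6.
ΔG° = −nFE° = −(6)(96485)(+0.66) = -382,081 J = -382.1 kJ/mol.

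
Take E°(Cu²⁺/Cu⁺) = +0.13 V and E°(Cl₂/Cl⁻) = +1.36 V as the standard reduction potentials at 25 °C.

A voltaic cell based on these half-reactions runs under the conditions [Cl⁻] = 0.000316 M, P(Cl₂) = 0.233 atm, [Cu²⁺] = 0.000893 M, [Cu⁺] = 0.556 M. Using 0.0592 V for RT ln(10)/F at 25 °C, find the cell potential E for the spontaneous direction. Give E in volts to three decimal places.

Cl₂/Cl⁻ is the cathode (higher E°), Cu²⁺/Cu⁺ the anode: E°cell = +1.36 − (+0.13) = +1.23 V, n = 2.
Overall: Cl₂(g) + 2 Cu⁺(aq) → 2 Cl⁻(aq) + 2 Cu²⁺(aq)
Q = [Cl⁻]^2·[Cu²⁺]^2 / (P(Cl₂)·[Cu⁺]^2); log Q = -11.956.
E = E° − (0.0592/n) log Q = +1.23 − (0.0592/2)(-11.956) = +1.584 V.

+1.584 V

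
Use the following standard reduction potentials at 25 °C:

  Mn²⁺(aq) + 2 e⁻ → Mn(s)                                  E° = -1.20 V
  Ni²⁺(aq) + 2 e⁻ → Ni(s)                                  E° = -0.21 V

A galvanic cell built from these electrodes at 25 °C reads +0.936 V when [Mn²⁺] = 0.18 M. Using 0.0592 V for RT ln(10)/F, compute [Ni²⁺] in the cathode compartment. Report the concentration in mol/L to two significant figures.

Ni²⁺/Ni is the cathode, Mn²⁺/Mn the anode: E°cell = +0.99 V, n = 2.
Overall reaction: Ni²⁺(aq) + Mn(s) → Ni(s) + Mn²⁺(aq); Q = [Mn²⁺]^1/[Ni²⁺]^1.
From E = E° − (0.0592/n) log Q: log Q = (E° − E)·n/0.0592 = (+0.99 − (+0.936))·2/0.0592 = 1.8243.
So 1·log[Ni²⁺] = 1·log(0.18) − log Q = -0.7447 − (1.8243) = -2.5690; [Ni²⁺] = 10^(-2.5690) ≈ 0.0027 M.

0.0027 M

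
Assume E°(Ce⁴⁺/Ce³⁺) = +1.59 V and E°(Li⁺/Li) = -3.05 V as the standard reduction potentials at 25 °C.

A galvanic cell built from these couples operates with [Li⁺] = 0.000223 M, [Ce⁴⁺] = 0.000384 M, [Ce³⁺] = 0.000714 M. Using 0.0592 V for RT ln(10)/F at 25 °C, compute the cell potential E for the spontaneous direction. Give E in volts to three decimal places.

Ce⁴⁺/Ce³⁺ is the cathode (higher E°), Li⁺/Li the anode: E°cell = +1.59 − (-3.05) = +4.64 V, n = 1.
Overall: Ce⁴⁺(aq) + Li(s) → Ce³⁺(aq) + Li⁺(aq)
Q = [Ce³⁺]·[Li⁺] / ([Ce⁴⁺]); log Q = -3.382.
E = E° − (0.0592/n) log Q = +4.64 − (0.0592/1)(-3.382) = +4.840 V.

+4.840 V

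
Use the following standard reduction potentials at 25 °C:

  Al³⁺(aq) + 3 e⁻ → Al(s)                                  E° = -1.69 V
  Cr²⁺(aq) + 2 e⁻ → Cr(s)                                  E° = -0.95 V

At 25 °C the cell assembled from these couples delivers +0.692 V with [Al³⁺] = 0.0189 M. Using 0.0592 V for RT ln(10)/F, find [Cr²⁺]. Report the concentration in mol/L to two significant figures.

0.0017 M

Cr²⁺/Cr is the cathode, Al³⁺/Al the anode: E°cell = +0.74 V, n = 6.
Overall reaction: 3 Cr²⁺(aq) + 2 Al(s) → 3 Cr(s) + 2 Al³⁺(aq); Q = [Al³⁺]^2/[Cr²⁺]^3.
From E = E° − (0.0592/n) log Q: log Q = (E° − E)·n/0.0592 = (+0.74 − (+0.692))·6/0.0592 = 4.8649.
So 3·log[Cr²⁺] = 2·log(0.0189) − log Q = -3.4471 − (4.8649) = -8.3120; log[Cr²⁺] = -8.3120 / 3 = -2.7707; [Cr²⁺] = 10^(-2.7707) ≈ 0.0017 M.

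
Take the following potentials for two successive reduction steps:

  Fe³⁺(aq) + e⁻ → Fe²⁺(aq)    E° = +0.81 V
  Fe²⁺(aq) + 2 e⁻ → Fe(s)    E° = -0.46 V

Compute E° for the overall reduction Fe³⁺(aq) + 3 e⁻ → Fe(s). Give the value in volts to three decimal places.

-0.037 V

Adding the free-energy changes (−nFE°) of the two steps gives −n₃FE°₃ = −n₁FE°₁ − n₂FE°₂.
E°₃ = (1×+0.81 + 2×-0.46) / 3 = (-0.110) / 3 = -0.037 V.
Simply averaging or adding the two E° values would be wrong; the electron-weighted sum is required.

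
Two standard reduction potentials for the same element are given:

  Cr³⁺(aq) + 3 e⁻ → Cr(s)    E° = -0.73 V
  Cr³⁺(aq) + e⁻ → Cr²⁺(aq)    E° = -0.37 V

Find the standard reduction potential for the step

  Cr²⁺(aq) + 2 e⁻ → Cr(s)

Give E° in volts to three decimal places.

-0.910 V

Sequential free energies add, so n₃E°₃ = n₁E°₁ + n₂E°₂.
With n₃ = 3, and the known step contributing 1×(-0.37) V, the unknown satisfies 2·E° = 3×(-0.73) − 1×(-0.37) = -1.820.
E° = -1.820 / 2 = -0.910 V.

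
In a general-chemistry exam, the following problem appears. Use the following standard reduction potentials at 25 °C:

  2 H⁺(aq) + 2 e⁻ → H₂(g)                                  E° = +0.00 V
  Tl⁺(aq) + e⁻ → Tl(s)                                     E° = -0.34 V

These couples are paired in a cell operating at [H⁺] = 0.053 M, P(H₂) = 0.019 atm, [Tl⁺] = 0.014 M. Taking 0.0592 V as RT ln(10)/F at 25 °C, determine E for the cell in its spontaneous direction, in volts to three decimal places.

+0.425 V

H⁺/H₂ is the cathode (higher E°), Tl⁺/Tl the anode: E°cell = +0.00 − (-0.34) = +0.34 V, n = 2.
Overall: 2 H⁺(aq) + 2 Tl(s) → H₂(g) + 2 Tl⁺(aq)
Q = P(H₂)·[Tl⁺]^2 / ([H⁺]^2); log Q = -2.878.
E = E° − (0.0592/n) log Q = +0.34 − (0.0592/2)(-2.878) = +0.425 V.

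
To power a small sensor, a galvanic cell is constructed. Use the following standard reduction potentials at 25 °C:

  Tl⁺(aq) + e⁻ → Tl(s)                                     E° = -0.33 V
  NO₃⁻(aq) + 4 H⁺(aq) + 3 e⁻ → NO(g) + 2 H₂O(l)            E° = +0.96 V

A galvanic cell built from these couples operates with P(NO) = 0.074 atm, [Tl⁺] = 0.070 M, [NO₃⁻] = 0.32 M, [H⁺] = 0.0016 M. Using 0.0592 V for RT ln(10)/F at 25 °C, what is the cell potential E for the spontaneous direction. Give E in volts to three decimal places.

NO₃⁻/NO is the cathode (higher E°), Tl⁺/Tl the anode: E°cell = +0.96 − (-0.33) = +1.29 V, n = 3.
Overall: NO₃⁻(aq) + 4 H⁺(aq) + 3 Tl(s) → NO(g) + 2 H₂O(l) + 3 Tl⁺(aq)
Q = P(NO)·[Tl⁺]^3 / ([NO₃⁻]·[H⁺]^4); log Q = 7.083.
E = E° − (0.0592/n) log Q = +1.29 − (0.0592/3)(7.083) = +1.150 V.

+1.150 V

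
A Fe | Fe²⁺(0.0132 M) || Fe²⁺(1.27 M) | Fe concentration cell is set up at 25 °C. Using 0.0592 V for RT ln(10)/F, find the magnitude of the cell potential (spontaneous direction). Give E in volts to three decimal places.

For a concentration cell E°cell = 0. The 1.27 M side is the cathode (reduction is favoured where [Fe²⁺] is higher).
With n = 2, E = −(0.0592/2) log([Fe²⁺]ₐₙ/[Fe²⁺]꜀ₐₜ) = −(0.0592/2) log(0.0132/1.27) = −(0.0592/2)(-1.983) = +0.059 V.

+0.059 V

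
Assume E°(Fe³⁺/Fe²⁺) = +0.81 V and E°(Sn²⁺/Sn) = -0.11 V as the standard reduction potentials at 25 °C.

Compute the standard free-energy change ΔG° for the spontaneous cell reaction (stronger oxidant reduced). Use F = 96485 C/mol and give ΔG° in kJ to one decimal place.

-177.5 kJ

Fe³⁺/Fe²⁺ (E° = +0.81 V) is the cathode; Sn²⁺/Sn (E° = -0.11 V) is the anode, so E°cell = +0.92 V.
Balancing electrons gives n = 2 (lcm of 1 and 2).
ΔG° = −nFE° = −(2)(96485)(+0.92) = -177,532 J = -177.5 kJ.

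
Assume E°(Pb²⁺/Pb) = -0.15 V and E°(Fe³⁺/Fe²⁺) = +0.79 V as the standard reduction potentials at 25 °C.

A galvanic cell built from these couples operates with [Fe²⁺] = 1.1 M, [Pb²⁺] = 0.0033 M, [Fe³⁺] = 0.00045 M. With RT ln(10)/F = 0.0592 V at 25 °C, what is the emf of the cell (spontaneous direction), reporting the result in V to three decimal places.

Fe³⁺/Fe²⁺ is the cathode (higher E°), Pb²⁺/Pb the anode: E°cell = +0.79 − (-0.15) = +0.94 V, n = 2.
Overall: 2 Fe³⁺(aq) + Pb(s) → 2 Fe²⁺(aq) + Pb²⁺(aq)
Q = [Fe²⁺]^2·[Pb²⁺] / ([Fe³⁺]^2); log Q = 4.295.
E = E° − (0.0592/n) log Q = +0.94 − (0.0592/2)(4.295) = +0.813 V.

+0.813 V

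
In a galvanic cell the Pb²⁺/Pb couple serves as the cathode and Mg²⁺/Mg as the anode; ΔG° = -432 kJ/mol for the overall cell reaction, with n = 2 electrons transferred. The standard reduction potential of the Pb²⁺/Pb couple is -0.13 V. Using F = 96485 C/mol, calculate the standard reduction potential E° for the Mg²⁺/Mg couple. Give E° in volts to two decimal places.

-2.37 V

E°cell = −ΔG°/(nF) = −(-432×10³)/((2)(96485)) = +2.239 V.
Since Pb²⁺/Pb is the cathode and Mg²⁺/Mg the anode, E°cell = E°(Pb²⁺/Pb) − E°(Mg²⁺/Mg).
So E°(Mg²⁺/Mg) = E°(Pb²⁺/Pb) − E°cell = (-0.13) − (+2.239) = -2.37 V.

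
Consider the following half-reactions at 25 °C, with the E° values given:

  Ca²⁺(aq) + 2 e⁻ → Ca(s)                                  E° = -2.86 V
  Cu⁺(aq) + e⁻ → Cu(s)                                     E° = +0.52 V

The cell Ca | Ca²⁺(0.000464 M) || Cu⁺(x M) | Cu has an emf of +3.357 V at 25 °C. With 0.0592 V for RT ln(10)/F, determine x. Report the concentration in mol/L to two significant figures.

Cu⁺/Cu is the cathode, Ca²⁺/Ca the anode: E°cell = +3.38 V, n = 2.
Overall reaction: 2 Cu⁺(aq) + Ca(s) → 2 Cu(s) + Ca²⁺(aq); Q = [Ca²⁺]^1/[Cu⁺]^2.
From E = E° − (0.0592/n) log Q: log Q = (E° − E)·n/0.0592 = (+3.38 − (+3.357))·2/0.0592 = 0.7770.
So 2·log[Cu⁺] = 1·log(0.000464) − log Q = -3.3335 − (0.7770) = -4.1105; log[Cu⁺] = -4.1105 / 2 = -2.0553; [Cu⁺] = 10^(-2.0553) ≈ 0.0088 M.

0.0088 M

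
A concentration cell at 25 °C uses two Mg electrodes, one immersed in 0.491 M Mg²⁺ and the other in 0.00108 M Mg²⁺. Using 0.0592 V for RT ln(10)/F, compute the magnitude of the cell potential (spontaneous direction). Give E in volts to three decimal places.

For a concentration cell E°cell = 0. The 0.491 M side is the cathode (reduction is favoured where [Mg²⁺] is higher).
With n = 2, E = −(0.0592/2) log([Mg²⁺]ₐₙ/[Mg²⁺]꜀ₐₜ) = −(0.0592/2) log(0.00108/0.491) = −(0.0592/2)(-2.658) = +0.079 V.

+0.079 V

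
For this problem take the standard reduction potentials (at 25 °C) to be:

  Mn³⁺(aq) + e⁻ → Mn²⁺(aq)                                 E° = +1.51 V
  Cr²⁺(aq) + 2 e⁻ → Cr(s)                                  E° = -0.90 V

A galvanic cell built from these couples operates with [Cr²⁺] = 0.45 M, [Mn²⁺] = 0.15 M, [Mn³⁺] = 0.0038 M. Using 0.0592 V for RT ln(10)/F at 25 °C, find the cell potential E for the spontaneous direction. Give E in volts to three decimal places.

Mn³⁺/Mn²⁺ is the cathode (higher E°), Cr²⁺/Cr the anode: E°cell = +1.51 − (-0.90) = +2.41 V, n = 2.
Overall: 2 Mn³⁺(aq) + Cr(s) → 2 Mn²⁺(aq) + Cr²⁺(aq)
Q = [Mn²⁺]^2·[Cr²⁺] / ([Mn³⁺]^2); log Q = 2.846.
E = E° − (0.0592/n) log Q = +2.41 − (0.0592/2)(2.846) = +2.326 V.

+2.326 V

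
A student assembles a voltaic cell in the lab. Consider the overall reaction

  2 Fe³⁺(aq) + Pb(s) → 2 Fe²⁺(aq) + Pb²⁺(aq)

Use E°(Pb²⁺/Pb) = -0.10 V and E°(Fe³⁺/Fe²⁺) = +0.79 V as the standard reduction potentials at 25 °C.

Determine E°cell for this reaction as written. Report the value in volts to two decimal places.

The Fe³⁺/Fe²⁺ couple has the higher reduction potential, so it is the cathode; Pb²⁺/Pb is oxidised at the anode.
E°cell = E°(cathode) − E°(anode) = (+0.79) − (-0.10) = +0.89 V.
Since E°cell > 0, the reaction is spontaneous under standard conditions.

+0.89 V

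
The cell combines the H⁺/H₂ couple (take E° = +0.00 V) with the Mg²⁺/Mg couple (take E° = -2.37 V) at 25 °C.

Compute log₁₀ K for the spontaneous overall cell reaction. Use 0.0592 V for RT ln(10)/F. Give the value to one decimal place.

80.1

Cathode: H⁺/H₂; anode: Mg²⁺/Mg. E°cell = +2.37 V, n = 2.
log K = nE°cell / 0.0592 = (2)(+2.37) / 0.0592 = 80.1.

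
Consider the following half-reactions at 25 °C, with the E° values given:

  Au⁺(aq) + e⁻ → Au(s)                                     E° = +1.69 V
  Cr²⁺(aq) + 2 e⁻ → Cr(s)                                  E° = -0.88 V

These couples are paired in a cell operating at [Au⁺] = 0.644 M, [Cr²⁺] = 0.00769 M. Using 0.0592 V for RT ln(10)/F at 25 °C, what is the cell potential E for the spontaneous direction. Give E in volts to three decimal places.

Au⁺/Au is the cathode (higher E°), Cr²⁺/Cr the anode: E°cell = +1.69 − (-0.88) = +2.57 V, n = 2.
Overall: 2 Au⁺(aq) + Cr(s) → 2 Au(s) + Cr²⁺(aq)
Q = [Cr²⁺] / ([Au⁺]^2); log Q = -1.732.
E = E° − (0.0592/n) log Q = +2.57 − (0.0592/2)(-1.732) = +2.621 V.

+2.621 V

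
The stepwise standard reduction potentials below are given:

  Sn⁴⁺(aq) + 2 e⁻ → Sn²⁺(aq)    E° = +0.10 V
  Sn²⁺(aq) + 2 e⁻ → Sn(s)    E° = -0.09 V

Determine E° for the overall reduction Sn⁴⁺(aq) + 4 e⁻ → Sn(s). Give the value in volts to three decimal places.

+0.005 V

Standard free energies of sequential steps add: ΔG°₃ = ΔG°₁ + ΔG°₂, so n₃E°₃ = n₁E°₁ + n₂E°₂.
E°₃ = (2×+0.10 + 2×-0.09) / 4 = (+0.020) / 4 = +0.005 V.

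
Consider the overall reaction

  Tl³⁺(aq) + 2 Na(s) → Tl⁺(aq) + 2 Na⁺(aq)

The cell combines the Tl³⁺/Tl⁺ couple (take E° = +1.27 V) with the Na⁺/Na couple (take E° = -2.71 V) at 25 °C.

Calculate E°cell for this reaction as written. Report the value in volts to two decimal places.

+3.98 V

The Tl³⁺/Tl⁺ couple has the higher reduction potential, so it is the cathode; Na⁺/Na is oxidised at the anode.
E°cell = E°(cathode) − E°(anode) = (+1.27) − (-2.71) = +3.98 V.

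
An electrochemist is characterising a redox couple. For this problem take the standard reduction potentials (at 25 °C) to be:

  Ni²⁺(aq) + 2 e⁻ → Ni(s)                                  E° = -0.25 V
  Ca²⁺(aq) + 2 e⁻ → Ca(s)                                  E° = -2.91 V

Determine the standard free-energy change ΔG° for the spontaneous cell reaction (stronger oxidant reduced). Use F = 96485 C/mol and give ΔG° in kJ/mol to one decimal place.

Ni²⁺/Ni (E° = -0.25 V) is the cathode; Ca²⁺/Ca (E° = -2.91 V) is the anode, so E°cell = +2.66 V.
Balancing electrons gives n = 2 (lcm of 2 and 2).
ΔG° = −nFE° = −(2)(96485)(+2.66) = -513,300 J = -513.3 kJ/mol.

-513.3 kJ/mol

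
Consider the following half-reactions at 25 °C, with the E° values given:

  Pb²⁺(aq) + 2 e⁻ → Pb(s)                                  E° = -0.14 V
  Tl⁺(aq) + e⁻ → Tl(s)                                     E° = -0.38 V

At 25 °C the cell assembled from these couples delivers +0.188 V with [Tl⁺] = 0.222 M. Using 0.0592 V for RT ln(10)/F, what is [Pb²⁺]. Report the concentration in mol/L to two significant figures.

Pb²⁺/Pb is the cathode, Tl⁺/Tl the anode: E°cell = +0.24 V, n = 2.
Overall reaction: Pb²⁺(aq) + 2 Tl(s) → Pb(s) + 2 Tl⁺(aq); Q = [Tl⁺]^2/[Pb²⁺]^1.
From E = E° − (0.0592/n) log Q: log Q = (E° − E)·n/0.0592 = (+0.24 − (+0.188))·2/0.0592 = 1.7568.
So 1·log[Pb²⁺] = 2·log(0.222) − log Q = -1.3073 − (1.7568) = -3.0641; [Pb²⁺] = 10^(-3.0641) ≈ 0.00086 M.

0.00086 M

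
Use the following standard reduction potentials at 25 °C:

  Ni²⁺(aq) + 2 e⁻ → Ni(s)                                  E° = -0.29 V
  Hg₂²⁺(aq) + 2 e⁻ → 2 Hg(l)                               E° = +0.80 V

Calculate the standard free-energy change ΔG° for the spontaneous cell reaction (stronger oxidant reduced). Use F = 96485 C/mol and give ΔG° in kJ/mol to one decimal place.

-210.3 kJ/mol

Hg₂²⁺/Hg (E° = +0.80 V) is the cathode; Ni²⁺/Ni (E° = -0.29 V) is the anode, so E°cell = +1.09 V.
Balancing electrons gives n = 2 (lcm of 2 and 2).
ΔG° = −nFE° = −(2)(96485)(+1.09) = -210,337 J = -210.3 kJ/mol.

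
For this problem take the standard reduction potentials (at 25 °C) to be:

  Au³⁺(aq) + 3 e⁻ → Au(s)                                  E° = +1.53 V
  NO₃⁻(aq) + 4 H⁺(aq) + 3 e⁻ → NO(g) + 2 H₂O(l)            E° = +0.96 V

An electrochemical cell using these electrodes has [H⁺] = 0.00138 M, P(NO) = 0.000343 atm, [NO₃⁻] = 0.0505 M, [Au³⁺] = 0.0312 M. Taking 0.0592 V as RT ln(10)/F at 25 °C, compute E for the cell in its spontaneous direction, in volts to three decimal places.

+0.723 V

Au³⁺/Au is the cathode (higher E°), NO₃⁻/NO the anode: E°cell = +1.53 − (+0.96) = +0.57 V, n = 3.
Overall: Au³⁺(aq) + NO(g) + 2 H₂O(l) → Au(s) + NO₃⁻(aq) + 4 H⁺(aq)
Q = [NO₃⁻]·[H⁺]^4 / ([Au³⁺]·P(NO)); log Q = -7.767.
E = E° − (0.0592/n) log Q = +0.57 − (0.0592/3)(-7.767) = +0.723 V.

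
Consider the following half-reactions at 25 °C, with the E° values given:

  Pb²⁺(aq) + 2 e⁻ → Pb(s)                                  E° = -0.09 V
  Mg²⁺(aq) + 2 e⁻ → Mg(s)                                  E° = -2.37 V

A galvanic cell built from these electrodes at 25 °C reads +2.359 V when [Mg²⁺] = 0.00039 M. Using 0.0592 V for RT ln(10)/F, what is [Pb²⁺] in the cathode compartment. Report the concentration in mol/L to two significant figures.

Pb²⁺/Pb is the cathode, Mg²⁺/Mg the anode: E°cell = +2.28 V, n = 2.
Overall reaction: Pb²⁺(aq) + Mg(s) → Pb(s) + Mg²⁺(aq); Q = [Mg²⁺]^1/[Pb²⁺]^1.
From E = E° − (0.0592/n) log Q: log Q = (E° − E)·n/0.0592 = (+2.28 − (+2.359))·2/0.0592 = -2.6689.
So 1·log[Pb²⁺] = 1·log(0.00039) − log Q = -3.4089 − (-2.6689) = -0.7400; [Pb²⁺] = 10^(-0.7400) ≈ 0.18 M.

0.18 M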